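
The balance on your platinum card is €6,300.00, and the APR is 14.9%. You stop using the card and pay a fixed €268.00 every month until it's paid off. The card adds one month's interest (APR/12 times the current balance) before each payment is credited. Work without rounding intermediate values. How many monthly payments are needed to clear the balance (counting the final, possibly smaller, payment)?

Monthly rate r = 14.9%/12 = 1.24167% = 0.0124167.
Recurrence: B ← B·(1+r) − €268.00.
Month 1: interest €78.22; balance after payment €6,110.23.
Month 2: interest €75.87; balance after payment €5,918.09.
Closed form: n = −ln(1 − rB₀/P)/ln(1+r) = −ln(0.70812)/ln(1.01242) ≈ 27.969, so the balance reaches zero during payment 28.

28 months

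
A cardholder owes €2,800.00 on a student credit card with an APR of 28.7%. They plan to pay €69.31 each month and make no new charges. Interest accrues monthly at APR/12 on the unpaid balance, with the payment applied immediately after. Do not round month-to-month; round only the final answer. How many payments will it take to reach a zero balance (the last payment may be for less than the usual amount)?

Monthly rate r = 28.7%/12 = 2.39167% = 0.0239167.
Recurrence: B ← B·(1+r) − €69.31.
Month 1: interest €66.97; balance after payment €2,797.66.
Month 2: interest €66.91; balance after payment €2,795.26.
Closed form: n = −ln(1 − rB₀/P)/ln(1+r) = −ln(0.033809)/ln(1.02392) ≈ 143.304, so the balance reaches zero during payment 144.

144 months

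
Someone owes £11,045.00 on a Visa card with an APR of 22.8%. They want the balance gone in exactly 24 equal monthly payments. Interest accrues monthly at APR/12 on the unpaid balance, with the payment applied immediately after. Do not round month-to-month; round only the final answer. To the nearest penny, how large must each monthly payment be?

£577.37

Monthly rate r = 22.8%/12 = 1.9% = 0.019.
Level-payment amortization: P = B₀·r / (1 − (1+r)^(−n)) = 11045.00·0.019 / (1 − 1.019^(−24)).
Denominator 1 − (1+r)^(−24) = 0.363468964.
P = 209.855 / 0.363468964 ≈ 577.37.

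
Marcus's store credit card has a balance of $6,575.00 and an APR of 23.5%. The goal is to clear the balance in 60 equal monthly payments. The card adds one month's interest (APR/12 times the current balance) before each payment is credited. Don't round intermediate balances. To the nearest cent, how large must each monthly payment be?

Monthly rate r = 23.5%/12 = 1.95833% = 0.0195833.
Level-payment amortization: P = B₀·r / (1 − (1+r)^(−n)) = 6575.00·0.0195833 / (1 − 1.01958^(−60)).
Denominator 1 − (1+r)^(−60) = 0.687653717.
P = 128.76 / 0.687653717 ≈ 187.25.

$187.25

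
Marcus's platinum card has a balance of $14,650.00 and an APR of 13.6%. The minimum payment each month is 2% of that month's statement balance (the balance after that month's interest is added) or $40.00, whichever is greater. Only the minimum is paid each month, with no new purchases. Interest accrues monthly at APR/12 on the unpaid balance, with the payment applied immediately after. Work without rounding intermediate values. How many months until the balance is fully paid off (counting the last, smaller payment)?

298 months

Monthly rate r = 13.6%/12 = 1.13333% = 0.0113333.
While 2% of the post-interest balance exceeds $40.00, each month B ← (B·(1+r))·(1 − 0.02), i.e. B shrinks by the factor (1+r)·0.98 = 0.99111.
This holds for months 1–225. Entering month 226 the balance is $1,963.03; 2% of the post-interest balance is now below $40.00, so the flat $40.00 minimum applies from here.
From month 226 a fixed $40.00 at rate r clears $1,963.03 in 73 more payments. Total: 225 + 73 = 298 months.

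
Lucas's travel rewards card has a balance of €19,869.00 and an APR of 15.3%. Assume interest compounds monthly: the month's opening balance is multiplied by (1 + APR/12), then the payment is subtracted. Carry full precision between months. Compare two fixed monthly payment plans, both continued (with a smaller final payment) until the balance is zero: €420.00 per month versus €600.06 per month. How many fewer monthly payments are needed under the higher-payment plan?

Monthly rate r = 15.3%/12 = 1.275% = 0.01275.
At €420.00/mo: n = ⌈−ln(1 − rB₀/P)/ln(1+r)⌉ = 73 payments (last €399.27); total interest = total paid − €19,869.00 = €10,770.27.
At €600.06/mo: 44 payments (last €175.94); total interest €6,109.52.
Payments saved = 73 − 44 = 29.

29 fewer payments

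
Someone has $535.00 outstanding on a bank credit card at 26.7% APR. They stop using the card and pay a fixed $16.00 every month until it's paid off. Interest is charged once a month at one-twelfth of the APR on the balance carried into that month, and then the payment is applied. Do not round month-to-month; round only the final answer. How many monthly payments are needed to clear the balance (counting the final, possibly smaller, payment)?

62 payments

Monthly rate r = 26.7%/12 = 2.225% = 0.02225.
Recurrence: B ← B·(1+r) − $16.00.
Month 1: interest $11.90; balance after payment $530.90.
Month 2: interest $11.81; balance after payment $526.72.
Closed form: n = −ln(1 − rB₀/P)/ln(1+r) = −ln(0.25602)/ln(1.02225) ≈ 61.915, so the balance reaches zero during payment 62.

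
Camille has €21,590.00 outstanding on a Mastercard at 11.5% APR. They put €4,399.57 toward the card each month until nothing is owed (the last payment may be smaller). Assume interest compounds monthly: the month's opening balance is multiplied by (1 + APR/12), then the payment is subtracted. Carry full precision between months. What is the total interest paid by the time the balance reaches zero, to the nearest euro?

Monthly rate r = 11.5%/12 = 0.958333% = 0.00958333.
Payoff takes n = ⌈−ln(1 − rB₀/P)/ln(1+r)⌉ = ⌈5.050⌉ = 6 payments; the last is €223.12.
Total paid = 5·€4,399.57 + €223.12 = €22,220.97.
Total interest = total paid − principal = €22,220.97 − €21,590.00 = €630.97.

€631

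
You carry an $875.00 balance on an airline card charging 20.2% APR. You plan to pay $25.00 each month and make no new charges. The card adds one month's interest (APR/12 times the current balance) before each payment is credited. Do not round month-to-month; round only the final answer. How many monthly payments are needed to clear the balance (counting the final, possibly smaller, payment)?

54 months

Monthly rate r = 20.2%/12 = 1.68333% = 0.0168333.
Recurrence: B ← B·(1+r) − $25.00.
Month 1: interest $14.73; balance after payment $864.73.
Month 2: interest $14.56; balance after payment $854.29.
Closed form: n = −ln(1 − rB₀/P)/ln(1+r) = −ln(0.41083)/ln(1.01683) ≈ 53.289, so the balance reaches zero during payment 54.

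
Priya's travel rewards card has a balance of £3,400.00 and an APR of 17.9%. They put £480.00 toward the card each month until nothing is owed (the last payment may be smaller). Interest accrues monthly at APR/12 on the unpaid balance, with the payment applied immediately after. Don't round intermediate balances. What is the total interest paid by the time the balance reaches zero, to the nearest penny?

Monthly rate r = 17.9%/12 = 1.49167% = 0.0149167.
Payoff takes n = ⌈−ln(1 − rB₀/P)/ln(1+r)⌉ = ⌈7.542⌉ = 8 payments; the last is £260.99.
Total paid = 7·£480.00 + £260.99 = £3,620.99.
Total interest = total paid − principal = £3,620.99 − £3,400.00 = £220.99.

£220.99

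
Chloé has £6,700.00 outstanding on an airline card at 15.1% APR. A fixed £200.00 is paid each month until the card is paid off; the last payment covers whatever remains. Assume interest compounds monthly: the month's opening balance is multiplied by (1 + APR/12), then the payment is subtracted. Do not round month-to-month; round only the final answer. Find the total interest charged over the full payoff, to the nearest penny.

Monthly rate r = 15.1%/12 = 1.25833% = 0.0125833.
Payoff takes n = ⌈−ln(1 − rB₀/P)/ln(1+r)⌉ = ⌈43.774⌉ = 44 payments; the last is £155.06.
Total paid = 43·£200.00 + £155.06 = £8,755.06.
Total interest = total paid − principal = £8,755.06 − £6,700.00 = £2,055.06.

£2,055.06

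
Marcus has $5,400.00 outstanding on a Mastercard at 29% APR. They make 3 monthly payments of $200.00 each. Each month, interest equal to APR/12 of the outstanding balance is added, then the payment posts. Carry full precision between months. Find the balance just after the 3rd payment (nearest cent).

$5,186.42

Monthly rate r = 29%/12 = 2.41667% = 0.0241667.
Each month: B ← B·(1+r) − $200.00.
Month 1: interest $130.50; balance after payment $5,330.50.
Month 2: interest $128.82; balance after payment $5,259.32.
Month 3: interest $127.10; balance after payment $5,186.42.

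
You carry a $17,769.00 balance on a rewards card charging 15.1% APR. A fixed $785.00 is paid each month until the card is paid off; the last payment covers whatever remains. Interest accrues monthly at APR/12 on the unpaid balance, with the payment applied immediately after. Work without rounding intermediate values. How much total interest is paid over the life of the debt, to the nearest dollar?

Monthly rate r = 15.1%/12 = 1.25833% = 0.0125833.
Payoff takes n = ⌈−ln(1 − rB₀/P)/ln(1+r)⌉ = ⌈26.809⌉ = 27 payments; the last is $635.59.
Total paid = 26·$785.00 + $635.59 = $21,045.59.
Total interest = total paid − principal = $21,045.59 − $17,769.00 = $3,276.59.

$3,277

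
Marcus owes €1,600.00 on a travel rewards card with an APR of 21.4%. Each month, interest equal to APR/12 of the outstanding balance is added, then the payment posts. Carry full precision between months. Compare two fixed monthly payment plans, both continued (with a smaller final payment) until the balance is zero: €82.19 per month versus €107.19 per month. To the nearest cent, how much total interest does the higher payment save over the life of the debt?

€105.73

Monthly rate r = 21.4%/12 = 1.78333% = 0.0178333.
At €82.19/mo: n = ⌈−ln(1 − rB₀/P)/ln(1+r)⌉ = 25 payments (last €10.31); total interest = total paid − €1,600.00 = €382.87.
At €107.19/mo: 18 payments (last €54.91); total interest €277.14.
Interest saved = €382.87 − €277.14 = €105.73.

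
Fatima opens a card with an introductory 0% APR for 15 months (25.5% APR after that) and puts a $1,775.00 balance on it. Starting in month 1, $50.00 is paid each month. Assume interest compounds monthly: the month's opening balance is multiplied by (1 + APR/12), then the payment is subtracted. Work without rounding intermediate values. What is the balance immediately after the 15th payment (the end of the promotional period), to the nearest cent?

Promo months 1–15 at r₀ = 0%/12 = 0; months 16+ at r₁ = 25.5%/12 = 0.02125.
After month 15 (no interest yet): B = $1,775.00 − 15·$50.00 = $1,025.00.

$1,025.00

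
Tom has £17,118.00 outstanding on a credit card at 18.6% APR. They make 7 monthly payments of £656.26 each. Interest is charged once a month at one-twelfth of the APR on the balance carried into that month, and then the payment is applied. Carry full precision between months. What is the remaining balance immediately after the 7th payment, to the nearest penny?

£14,250.90

Monthly rate r = 18.6%/12 = 1.55% = 0.0155.
Each month: B ← B·(1+r) − £656.26.
Month 1: interest £265.33; balance after payment £16,727.07.
Month 2: interest £259.27; balance after payment £16,330.08.
Month 3: interest £253.12; balance after payment £15,926.93.
Month 4: interest £246.87; balance after payment £15,517.54.
Month 5: interest £240.52; balance after payment £15,101.80.
Month 6: interest £234.08; balance after payment £14,679.62.
Month 7: interest £227.53; balance after payment £14,250.90.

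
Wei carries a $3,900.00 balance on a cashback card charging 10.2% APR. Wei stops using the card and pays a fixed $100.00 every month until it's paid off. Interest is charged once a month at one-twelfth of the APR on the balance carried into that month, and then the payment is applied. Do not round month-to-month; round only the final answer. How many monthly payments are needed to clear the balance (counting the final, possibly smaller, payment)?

Monthly rate r = 10.2%/12 = 0.85% = 0.0085.
Recurrence: B ← B·(1+r) − $100.00.
Month 1: interest $33.15; balance after payment $3,833.15.
Month 2: interest $32.58; balance after payment $3,765.73.
Closed form: n = −ln(1 − rB₀/P)/ln(1+r) = −ln(0.6685)/ln(1.0085) ≈ 47.580, so the balance reaches zero during payment 48.

48 payments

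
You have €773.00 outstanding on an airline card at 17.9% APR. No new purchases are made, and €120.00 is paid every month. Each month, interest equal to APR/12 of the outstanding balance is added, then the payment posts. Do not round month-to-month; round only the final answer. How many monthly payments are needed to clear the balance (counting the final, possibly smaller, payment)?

Monthly rate r = 17.9%/12 = 1.49167% = 0.0149167.
Recurrence: B ← B·(1+r) − €120.00.
Month 1: interest €11.53; balance after payment €664.53.
Month 2: interest €9.91; balance after payment €554.44.
Closed form: n = −ln(1 − rB₀/P)/ln(1+r) = −ln(0.90391)/ln(1.01492) ≈ 6.823, so the balance reaches zero during payment 7.

7 payments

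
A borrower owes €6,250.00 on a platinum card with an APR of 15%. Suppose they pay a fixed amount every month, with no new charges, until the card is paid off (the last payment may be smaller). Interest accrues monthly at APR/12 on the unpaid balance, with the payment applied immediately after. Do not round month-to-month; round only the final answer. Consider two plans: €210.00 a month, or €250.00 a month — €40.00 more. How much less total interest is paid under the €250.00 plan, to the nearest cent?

Monthly rate r = 15%/12 = 1.25% = 0.0125.
At €210.00/mo: n = ⌈−ln(1 − rB₀/P)/ln(1+r)⌉ = 38 payments (last €95.32); total interest = total paid − €6,250.00 = €1,615.32.
At €250.00/mo: 31 payments (last €40.82); total interest €1,290.82.
Interest saved = €1,615.32 − €1,290.82 = €324.50.

€324.50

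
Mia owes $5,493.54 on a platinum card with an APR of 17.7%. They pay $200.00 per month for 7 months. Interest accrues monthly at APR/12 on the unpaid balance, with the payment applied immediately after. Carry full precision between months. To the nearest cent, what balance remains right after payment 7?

Monthly rate r = 17.7%/12 = 1.475% = 0.01475.
Each month: B ← B·(1+r) − $200.00.
Month 1: interest $81.03; balance after payment $5,374.57.
Month 2: interest $79.27; balance after payment $5,253.84.
Month 3: interest $77.49; balance after payment $5,131.34.
Month 4: interest $75.69; balance after payment $5,007.03.
Month 5: interest $73.85; balance after payment $4,880.88.
Month 6: interest $71.99; balance after payment $4,752.87.
Month 7: interest $70.10; balance after payment $4,622.98.

$4,622.98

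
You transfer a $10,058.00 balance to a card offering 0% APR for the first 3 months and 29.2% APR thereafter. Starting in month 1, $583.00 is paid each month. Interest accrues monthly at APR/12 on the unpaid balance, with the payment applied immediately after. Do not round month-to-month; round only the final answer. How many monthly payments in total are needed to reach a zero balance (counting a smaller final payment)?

Promo months 1–3 at r₀ = 0%/12 = 0; months 4+ at r₁ = 29.2%/12 = 0.0243333.
After month 3 (no interest yet): B = $10,058.00 − 3·$583.00 = $8,309.00.
Then at r₁ with $583.00/mo: n₂ = −ln(1 − r₁·B/P)/ln(1+r₁) ≈ 17.71 → 18 more payments.

21 payments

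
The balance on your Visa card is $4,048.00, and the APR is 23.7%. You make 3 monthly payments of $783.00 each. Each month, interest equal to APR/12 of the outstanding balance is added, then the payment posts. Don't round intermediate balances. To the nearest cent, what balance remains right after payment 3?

$1,896.91

Monthly rate r = 23.7%/12 = 1.975% = 0.01975.
Each month: B ← B·(1+r) − $783.00.
Month 1: interest $79.95; balance after payment $3,344.95.
Month 2: interest $66.06; balance after payment $2,628.01.
Month 3: interest $51.90; balance after payment $1,896.91.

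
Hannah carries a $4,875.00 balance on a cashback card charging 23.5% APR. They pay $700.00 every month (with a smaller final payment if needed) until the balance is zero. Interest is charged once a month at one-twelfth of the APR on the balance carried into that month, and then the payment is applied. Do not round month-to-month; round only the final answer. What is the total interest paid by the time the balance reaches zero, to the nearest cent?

Monthly rate r = 23.5%/12 = 1.95833% = 0.0195833.
Payoff takes n = ⌈−ln(1 − rB₀/P)/ln(1+r)⌉ = ⌈7.560⌉ = 8 payments; the last is $393.96.
Total paid = 7·$700.00 + $393.96 = $5,293.96.
Total interest = total paid − principal = $5,293.96 − $4,875.00 = $418.96.

$418.96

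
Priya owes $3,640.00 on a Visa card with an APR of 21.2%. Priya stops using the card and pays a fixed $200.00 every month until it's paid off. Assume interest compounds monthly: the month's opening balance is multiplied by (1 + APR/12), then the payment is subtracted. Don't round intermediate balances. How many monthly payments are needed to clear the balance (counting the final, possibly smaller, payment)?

Monthly rate r = 21.2%/12 = 1.76667% = 0.0176667.
Recurrence: B ← B·(1+r) − $200.00.
Month 1: interest $64.31; balance after payment $3,504.31.
Month 2: interest $61.91; balance after payment $3,366.22.
Closed form: n = −ln(1 − rB₀/P)/ln(1+r) = −ln(0.67847)/ln(1.01767) ≈ 22.151, so the balance reaches zero during payment 23.

23 months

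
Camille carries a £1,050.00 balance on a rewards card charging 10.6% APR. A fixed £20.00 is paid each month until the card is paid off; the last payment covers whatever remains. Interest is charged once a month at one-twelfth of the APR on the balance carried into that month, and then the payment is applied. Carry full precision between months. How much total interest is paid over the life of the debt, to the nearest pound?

Monthly rate r = 10.6%/12 = 0.883333% = 0.00883333.
Payoff takes n = ⌈−ln(1 − rB₀/P)/ln(1+r)⌉ = ⌈70.857⌉ = 71 payments; the last is £17.15.
Total paid = 70·£20.00 + £17.15 = £1,417.15.
Total interest = total paid − principal = £1,417.15 − £1,050.00 = £367.15.

£367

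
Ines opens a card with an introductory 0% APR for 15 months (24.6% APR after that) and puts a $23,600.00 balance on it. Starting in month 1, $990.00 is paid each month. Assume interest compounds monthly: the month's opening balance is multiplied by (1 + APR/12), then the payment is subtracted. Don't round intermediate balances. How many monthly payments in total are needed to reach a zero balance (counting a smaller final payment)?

Promo months 1–15 at r₀ = 0%/12 = 0; months 16+ at r₁ = 24.6%/12 = 0.0205.
After month 15 (no interest yet): B = $23,600.00 − 15·$990.00 = $8,750.00.
Then at r₁ with $990.00/mo: n₂ = −ln(1 − r₁·B/P)/ln(1+r₁) ≈ 9.85 → 10 more payments.

25 months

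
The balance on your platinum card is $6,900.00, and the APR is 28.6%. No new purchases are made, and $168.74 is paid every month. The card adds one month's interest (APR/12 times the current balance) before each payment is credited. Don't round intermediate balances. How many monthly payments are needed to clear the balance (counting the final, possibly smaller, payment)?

Monthly rate r = 28.6%/12 = 2.38333% = 0.0238333.
Recurrence: B ← B·(1+r) − $168.74.
Month 1: interest $164.45; balance after payment $6,895.71.
Month 2: interest $164.35; balance after payment $6,891.32.
Closed form: n = −ln(1 − rB₀/P)/ln(1+r) = −ln(0.025424)/ln(1.02383) ≈ 155.902, so the balance reaches zero during payment 156.

156 payments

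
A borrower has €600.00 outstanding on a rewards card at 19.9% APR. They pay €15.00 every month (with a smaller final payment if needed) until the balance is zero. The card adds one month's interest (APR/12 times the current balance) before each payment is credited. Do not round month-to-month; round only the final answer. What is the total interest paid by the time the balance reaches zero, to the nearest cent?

€392.88

Monthly rate r = 19.9%/12 = 1.65833% = 0.0165833.
Payoff takes n = ⌈−ln(1 − rB₀/P)/ln(1+r)⌉ = ⌈66.191⌉ = 67 payments; the last is €2.88.
Total paid = 66·€15.00 + €2.88 = €992.88.
Total interest = total paid − principal = €992.88 − €600.00 = €392.88.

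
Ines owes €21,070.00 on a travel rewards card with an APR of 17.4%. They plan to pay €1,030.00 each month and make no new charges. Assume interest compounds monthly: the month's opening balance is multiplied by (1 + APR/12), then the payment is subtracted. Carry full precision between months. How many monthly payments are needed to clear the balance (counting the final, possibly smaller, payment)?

25 months

Monthly rate r = 17.4%/12 = 1.45% = 0.0145.
Recurrence: B ← B·(1+r) − €1,030.00.
Month 1: interest €305.51; balance after payment €20,345.51.
Month 2: interest €295.01; balance after payment €19,610.52.
Closed form: n = −ln(1 − rB₀/P)/ln(1+r) = −ln(0.70338)/ln(1.0145) ≈ 24.441, so the balance reaches zero during payment 25.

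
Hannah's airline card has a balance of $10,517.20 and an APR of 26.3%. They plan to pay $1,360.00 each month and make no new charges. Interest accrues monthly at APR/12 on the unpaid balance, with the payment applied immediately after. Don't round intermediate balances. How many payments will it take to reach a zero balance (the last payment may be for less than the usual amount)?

9 months

Monthly rate r = 26.3%/12 = 2.19167% = 0.0219167.
Recurrence: B ← B·(1+r) − $1,360.00.
Month 1: interest $230.50; balance after payment $9,387.70.
Month 2: interest $205.75; balance after payment $8,233.45.
Closed form: n = −ln(1 − rB₀/P)/ln(1+r) = −ln(0.83051)/ln(1.02192) ≈ 8.566, so the balance reaches zero during payment 9.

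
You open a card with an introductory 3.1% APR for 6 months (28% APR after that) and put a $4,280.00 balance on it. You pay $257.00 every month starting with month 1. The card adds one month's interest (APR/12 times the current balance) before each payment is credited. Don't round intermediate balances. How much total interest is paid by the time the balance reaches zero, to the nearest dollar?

$524

Promo months 1–6 at r₀ = 3.1%/12 = 0.00258333; months 7+ at r₁ = 28%/12 = 0.0233333.
After month 6: iterate B ← B·(1+r₀) − $257.00 for 6 months → $2,794.78.
Then at r₁ with $257.00/mo: n₂ = −ln(1 − r₁·B/P)/ln(1+r₁) ≈ 12.69 → 13 more payments.
Total paid = 18·$257.00 + $177.79 = $4,803.79; interest = $4,803.79 − $4,280.00 = $523.79.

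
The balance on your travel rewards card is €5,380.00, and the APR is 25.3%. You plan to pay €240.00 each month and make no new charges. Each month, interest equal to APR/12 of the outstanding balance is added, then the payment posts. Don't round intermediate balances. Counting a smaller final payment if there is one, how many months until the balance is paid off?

Monthly rate r = 25.3%/12 = 2.10833% = 0.0210833.
Recurrence: B ← B·(1+r) − €240.00.
Month 1: interest €113.43; balance after payment €5,253.43.
Month 2: interest €110.76; balance after payment €5,124.19.
Closed form: n = −ln(1 − rB₀/P)/ln(1+r) = −ln(0.52738)/ln(1.02108) ≈ 30.666, so the balance reaches zero during payment 31.

31 payments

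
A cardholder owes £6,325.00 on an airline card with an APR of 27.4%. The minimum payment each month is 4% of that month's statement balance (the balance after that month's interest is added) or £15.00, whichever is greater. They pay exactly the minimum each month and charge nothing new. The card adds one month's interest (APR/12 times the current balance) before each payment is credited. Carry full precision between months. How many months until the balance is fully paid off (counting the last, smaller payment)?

Monthly rate r = 27.4%/12 = 2.28333% = 0.0228333.
While 4% of the post-interest balance exceeds £15.00, each month B ← (B·(1+r))·(1 − 0.04), i.e. B shrinks by the factor (1+r)·0.96 = 0.98192.
This holds for months 1–157. Entering month 158 the balance is £360.59; 4% of the post-interest balance is now below £15.00, so the flat £15.00 minimum applies from here.
From month 158 a fixed £15.00 at rate r clears £360.59 in 36 more payments. Total: 157 + 36 = 193 months.

193 months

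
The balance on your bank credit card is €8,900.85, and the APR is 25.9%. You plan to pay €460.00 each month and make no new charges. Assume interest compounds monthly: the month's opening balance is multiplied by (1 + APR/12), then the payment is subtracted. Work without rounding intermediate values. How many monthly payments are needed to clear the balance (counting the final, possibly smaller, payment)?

Monthly rate r = 25.9%/12 = 2.15833% = 0.0215833.
Recurrence: B ← B·(1+r) − €460.00.
Month 1: interest €192.11; balance after payment €8,632.96.
Month 2: interest €186.33; balance after payment €8,359.29.
Closed form: n = −ln(1 − rB₀/P)/ln(1+r) = −ln(0.58237)/ln(1.02158) ≈ 25.319, so the balance reaches zero during payment 26.

26 payments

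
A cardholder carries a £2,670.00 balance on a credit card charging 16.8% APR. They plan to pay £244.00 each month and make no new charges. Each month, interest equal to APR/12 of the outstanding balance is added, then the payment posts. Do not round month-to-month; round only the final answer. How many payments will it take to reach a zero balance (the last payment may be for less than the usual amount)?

12 months

Monthly rate r = 16.8%/12 = 1.4% = 0.014.
Recurrence: B ← B·(1+r) − £244.00.
Month 1: interest £37.38; balance after payment £2,463.38.
Month 2: interest £34.49; balance after payment £2,253.87.
Closed form: n = −ln(1 − rB₀/P)/ln(1+r) = −ln(0.8468)/ln(1.014) ≈ 11.961, so the balance reaches zero during payment 12.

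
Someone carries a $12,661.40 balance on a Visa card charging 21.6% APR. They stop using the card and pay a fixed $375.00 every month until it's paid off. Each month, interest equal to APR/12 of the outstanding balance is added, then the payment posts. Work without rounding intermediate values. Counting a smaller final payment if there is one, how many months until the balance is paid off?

53 payments

Monthly rate r = 21.6%/12 = 1.8% = 0.018.
Recurrence: B ← B·(1+r) − $375.00.
Month 1: interest $227.91; balance after payment $12,514.31.
Month 2: interest $225.26; balance after payment $12,364.56.
Closed form: n = −ln(1 − rB₀/P)/ln(1+r) = −ln(0.39225)/ln(1.018) ≈ 52.458, so the balance reaches zero during payment 53.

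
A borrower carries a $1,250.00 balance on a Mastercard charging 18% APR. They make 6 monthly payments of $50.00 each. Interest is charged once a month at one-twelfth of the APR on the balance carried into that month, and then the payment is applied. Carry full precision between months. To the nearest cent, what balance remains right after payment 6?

$1,055.33

Monthly rate r = 18%/12 = 1.5% = 0.015.
Each month: B ← B·(1+r) − $50.00.
Month 1: interest $18.75; balance after payment $1,218.75.
Month 2: interest $18.28; balance after payment $1,187.03.
Month 3: interest $17.81; balance after payment $1,154.84.
Month 4: interest $17.32; balance after payment $1,122.16.
Month 5: interest $16.83; balance after payment $1,088.99.
Month 6: interest $16.33; balance after payment $1,055.33.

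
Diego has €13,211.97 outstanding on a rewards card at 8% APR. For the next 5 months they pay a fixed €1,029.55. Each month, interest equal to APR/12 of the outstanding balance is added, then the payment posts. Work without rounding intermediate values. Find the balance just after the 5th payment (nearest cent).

Monthly rate r = 8%/12 = 0.666667% = 0.00666667.
Each month: B ← B·(1+r) − €1,029.55.
Month 1: interest €88.08; balance after payment €12,270.50.
Month 2: interest €81.80; balance after payment €11,322.75.
Month 3: interest €75.49; balance after payment €10,368.69.
Month 4: interest €69.12; balance after payment €9,408.26.
Month 5: interest €62.72; balance after payment €8,441.43.

€8,441.43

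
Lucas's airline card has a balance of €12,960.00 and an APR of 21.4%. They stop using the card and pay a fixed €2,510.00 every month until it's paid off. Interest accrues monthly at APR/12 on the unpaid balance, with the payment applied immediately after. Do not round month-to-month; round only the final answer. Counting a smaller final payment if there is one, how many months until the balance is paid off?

Monthly rate r = 21.4%/12 = 1.78333% = 0.0178333.
Recurrence: B ← B·(1+r) − €2,510.00.
Month 1: interest €231.12; balance after payment €10,681.12.
Month 2: interest €190.48; balance after payment €8,361.60.
Month 3: interest €149.12; balance after payment €6,000.72.
Month 4: interest €107.01; balance after payment €3,597.73.
Month 5: interest €64.16; balance after payment €1,151.89.
Month 6: interest €20.54; balance after payment €0.00.

6 payments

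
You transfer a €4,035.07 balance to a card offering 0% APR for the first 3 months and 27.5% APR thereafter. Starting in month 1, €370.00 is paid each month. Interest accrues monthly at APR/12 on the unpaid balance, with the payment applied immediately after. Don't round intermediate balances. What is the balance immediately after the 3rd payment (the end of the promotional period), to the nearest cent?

€2,925.07

Promo months 1–3 at r₀ = 0%/12 = 0; months 4+ at r₁ = 27.5%/12 = 0.0229167.
After month 3 (no interest yet): B = €4,035.07 − 3·€370.00 = €2,925.07.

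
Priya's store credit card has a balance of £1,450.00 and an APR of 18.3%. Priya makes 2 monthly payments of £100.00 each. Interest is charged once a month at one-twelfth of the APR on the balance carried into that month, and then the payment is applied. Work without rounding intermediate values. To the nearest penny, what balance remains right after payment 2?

Monthly rate r = 18.3%/12 = 1.525% = 0.01525.
Each month: B ← B·(1+r) − £100.00.
Month 1: interest £22.11; balance after payment £1,372.11.
Month 2: interest £20.92; balance after payment £1,293.04.

£1,293.04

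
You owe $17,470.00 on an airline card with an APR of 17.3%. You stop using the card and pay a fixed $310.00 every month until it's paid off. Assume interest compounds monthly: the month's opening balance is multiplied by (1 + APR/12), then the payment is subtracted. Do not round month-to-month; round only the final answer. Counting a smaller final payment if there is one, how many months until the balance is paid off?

117 months

Monthly rate r = 17.3%/12 = 1.44167% = 0.0144167.
Recurrence: B ← B·(1+r) − $310.00.
Month 1: interest $251.86; balance after payment $17,411.86.
Month 2: interest $251.02; balance after payment $17,352.88.
Closed form: n = −ln(1 − rB₀/P)/ln(1+r) = −ln(0.18755)/ln(1.01442) ≈ 116.930, so the balance reaches zero during payment 117.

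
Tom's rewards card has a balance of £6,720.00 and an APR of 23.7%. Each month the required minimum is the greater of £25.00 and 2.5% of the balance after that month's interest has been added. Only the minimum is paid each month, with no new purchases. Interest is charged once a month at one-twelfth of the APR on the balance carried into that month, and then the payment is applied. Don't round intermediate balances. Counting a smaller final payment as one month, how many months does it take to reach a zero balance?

411 months

Monthly rate r = 23.7%/12 = 1.975% = 0.01975.
While 2.5% of the post-interest balance exceeds £25.00, each month B ← (B·(1+r))·(1 − 0.025), i.e. B shrinks by the factor (1+r)·0.975 = 0.99426.
This holds for months 1–335. Entering month 336 the balance is £975.69; 2.5% of the post-interest balance is now below £25.00, so the flat £25.00 minimum applies from here.
From month 336 a fixed £25.00 at rate r clears £975.69 in 76 more payments. Total: 335 + 76 = 411 months.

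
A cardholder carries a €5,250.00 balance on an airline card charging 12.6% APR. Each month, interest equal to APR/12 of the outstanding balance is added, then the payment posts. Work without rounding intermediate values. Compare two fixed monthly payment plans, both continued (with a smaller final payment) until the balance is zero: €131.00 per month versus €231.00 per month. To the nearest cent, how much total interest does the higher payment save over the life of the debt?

Monthly rate r = 12.6%/12 = 1.05% = 0.0105.
At €131.00/mo: n = ⌈−ln(1 − rB₀/P)/ln(1+r)⌉ = 53 payments (last €37.22); total interest = total paid − €5,250.00 = €1,599.22.
At €231.00/mo: 27 payments (last €23.72); total interest €779.72.
Interest saved = €1,599.22 − €779.72 = €819.50.

€819.50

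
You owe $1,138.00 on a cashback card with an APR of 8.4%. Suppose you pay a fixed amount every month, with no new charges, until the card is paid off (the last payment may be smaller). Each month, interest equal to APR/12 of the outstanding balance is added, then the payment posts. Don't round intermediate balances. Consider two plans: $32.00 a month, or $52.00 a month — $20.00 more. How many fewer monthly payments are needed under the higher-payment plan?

18 fewer payments

Monthly rate r = 8.4%/12 = 0.7% = 0.007.
At $32.00/mo: n = ⌈−ln(1 − rB₀/P)/ln(1+r)⌉ = 42 payments (last $1.23); total interest = total paid − $1,138.00 = $175.23.
At $52.00/mo: 24 payments (last $43.58); total interest $101.58.
Payments saved = 42 − 24 = 18.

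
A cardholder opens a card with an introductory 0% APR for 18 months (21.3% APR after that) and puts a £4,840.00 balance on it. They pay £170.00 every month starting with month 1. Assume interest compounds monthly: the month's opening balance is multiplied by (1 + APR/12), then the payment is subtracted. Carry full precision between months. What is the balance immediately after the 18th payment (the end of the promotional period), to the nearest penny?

£1,780.00

Promo months 1–18 at r₀ = 0%/12 = 0; months 19+ at r₁ = 21.3%/12 = 0.01775.
After month 18 (no interest yet): B = £4,840.00 − 18·£170.00 = £1,780.00.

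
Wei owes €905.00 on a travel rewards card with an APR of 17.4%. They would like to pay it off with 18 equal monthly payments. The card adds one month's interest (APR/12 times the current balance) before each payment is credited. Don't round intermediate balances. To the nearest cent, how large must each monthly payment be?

Monthly rate r = 17.4%/12 = 1.45% = 0.0145.
Level-payment amortization: P = B₀·r / (1 − (1+r)^(−n)) = 905.00·0.0145 / (1 − 1.0145^(−18)).
Denominator 1 − (1+r)^(−18) = 0.228274101.
P = 13.1225 / 0.228274101 ≈ 57.49.

€57.49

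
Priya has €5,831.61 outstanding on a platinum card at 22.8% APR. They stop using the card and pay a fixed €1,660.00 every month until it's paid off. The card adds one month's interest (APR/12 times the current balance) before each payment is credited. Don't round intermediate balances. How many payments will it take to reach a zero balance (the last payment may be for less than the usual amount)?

4 payments

Monthly rate r = 22.8%/12 = 1.9% = 0.019.
Recurrence: B ← B·(1+r) − €1,660.00.
Month 1: interest €110.80; balance after payment €4,282.41.
Month 2: interest €81.37; balance after payment €2,703.78.
Month 3: interest €51.37; balance after payment €1,095.15.
Month 4: interest €20.81; balance after payment €0.00.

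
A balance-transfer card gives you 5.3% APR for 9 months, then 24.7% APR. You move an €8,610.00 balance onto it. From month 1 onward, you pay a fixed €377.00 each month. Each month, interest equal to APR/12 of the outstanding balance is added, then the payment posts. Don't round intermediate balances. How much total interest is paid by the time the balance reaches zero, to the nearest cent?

€1,398.26

Promo months 1–9 at r₀ = 5.3%/12 = 0.00441667; months 10+ at r₁ = 24.7%/12 = 0.0205833.
After month 9: iterate B ← B·(1+r₀) − €377.00 for 9 months → €5,504.79.
Then at r₁ with €377.00/mo: n₂ = −ln(1 − r₁·B/P)/ln(1+r₁) ≈ 17.54 → 18 more payments.
Total paid = 26·€377.00 + €206.26 = €10,008.26; interest = €10,008.26 − €8,610.00 = €1,398.26.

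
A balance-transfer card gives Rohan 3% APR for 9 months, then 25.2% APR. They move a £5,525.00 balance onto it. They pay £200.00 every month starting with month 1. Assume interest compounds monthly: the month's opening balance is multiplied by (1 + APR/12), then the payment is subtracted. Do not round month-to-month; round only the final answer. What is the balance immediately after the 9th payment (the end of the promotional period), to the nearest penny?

£3,832.46

Promo months 1–9 at r₀ = 3%/12 = 0.0025; months 10+ at r₁ = 25.2%/12 = 0.021.
After month 9: iterate B ← B·(1+r₀) − £200.00 for 9 months → £3,832.46.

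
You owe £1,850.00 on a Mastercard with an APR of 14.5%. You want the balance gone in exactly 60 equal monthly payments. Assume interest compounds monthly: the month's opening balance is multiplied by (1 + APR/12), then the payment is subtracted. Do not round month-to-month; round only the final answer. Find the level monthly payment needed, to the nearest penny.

£43.53

Monthly rate r = 14.5%/12 = 1.20833% = 0.0120833.
Level-payment amortization: P = B₀·r / (1 − (1+r)^(−n)) = 1850.00·0.0120833 / (1 − 1.01208^(−60)).
Denominator 1 − (1+r)^(−60) = 0.513566346.
P = 22.3542 / 0.513566346 ≈ 43.53.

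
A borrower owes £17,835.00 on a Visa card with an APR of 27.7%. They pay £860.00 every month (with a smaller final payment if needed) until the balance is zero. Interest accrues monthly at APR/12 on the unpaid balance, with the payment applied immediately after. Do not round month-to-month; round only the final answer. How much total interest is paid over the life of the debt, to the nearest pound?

Monthly rate r = 27.7%/12 = 2.30833% = 0.0230833.
Payoff takes n = ⌈−ln(1 − rB₀/P)/ln(1+r)⌉ = ⌈28.546⌉ = 29 payments; the last is £472.13.
Total paid = 28·£860.00 + £472.13 = £24,552.13.
Total interest = total paid − principal = £24,552.13 − £17,835.00 = £6,717.13.

£6,717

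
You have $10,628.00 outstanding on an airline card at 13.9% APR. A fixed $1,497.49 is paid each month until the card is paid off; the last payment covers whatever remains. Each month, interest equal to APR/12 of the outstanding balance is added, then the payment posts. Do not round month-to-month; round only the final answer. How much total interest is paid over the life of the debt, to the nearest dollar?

Monthly rate r = 13.9%/12 = 1.15833% = 0.0115833.
Payoff takes n = ⌈−ln(1 − rB₀/P)/ln(1+r)⌉ = ⌈7.449⌉ = 8 payments; the last is $674.20.
Total paid = 7·$1,497.49 + $674.20 = $11,156.63.
Total interest = total paid − principal = $11,156.63 − $10,628.00 = $528.63.

$529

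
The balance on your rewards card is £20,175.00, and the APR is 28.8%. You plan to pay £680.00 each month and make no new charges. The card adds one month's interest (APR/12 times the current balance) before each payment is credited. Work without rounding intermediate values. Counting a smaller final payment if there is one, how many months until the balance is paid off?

53 payments

Monthly rate r = 28.8%/12 = 2.4% = 0.024.
Recurrence: B ← B·(1+r) − £680.00.
Month 1: interest £484.20; balance after payment £19,979.20.
Month 2: interest £479.50; balance after payment £19,778.70.
Closed form: n = −ln(1 − rB₀/P)/ln(1+r) = −ln(0.28794)/ln(1.024) ≈ 52.495, so the balance reaches zero during payment 53.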